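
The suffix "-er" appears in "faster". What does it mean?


Suffix: -er
Example: faster (fast + -er)
Meaning = one who / more


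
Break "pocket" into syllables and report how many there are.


Word: "pocket"
Syllable breakdown: pock / et
Counting: 2 parts
= 2 syllables


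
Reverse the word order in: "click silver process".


Original: "click silver process"
Words (1..n): click | silver | process
Reversed (n..1): process | silver | click
Result = "process silver click"


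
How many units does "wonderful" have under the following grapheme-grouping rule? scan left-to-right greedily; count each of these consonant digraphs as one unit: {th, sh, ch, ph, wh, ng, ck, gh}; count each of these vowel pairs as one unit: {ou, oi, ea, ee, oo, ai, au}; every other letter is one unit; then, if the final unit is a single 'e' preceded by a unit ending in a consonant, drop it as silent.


Word: "wonderful" (9 letters)
Left-to-right scan:
  (1) 'w' (letter)
  (2) 'o' (letter)
  (3) 'n' (letter)
  (4) 'd' (letter)
  (5) 'e' (letter)
  (6) 'r' (letter)
  (7) 'f' (letter)
  (8) 'u' (letter)
  (9) 'l' (letter)
Units from scan: 9
Sound units = 9 units


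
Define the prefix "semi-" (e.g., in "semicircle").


Prefix: semi-
Example: semicircle (semi- + circle)
Meaning = half


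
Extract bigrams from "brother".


Word: "brother" (length 7)
Number of bigrams = 7 - 2 + 1 = 6
  Position 0: "br"
  Position 1: "ro"
  Position 2: "ot"
  Position 3: "th"
  Position 4: "he"
  Position 5: "er"
Bigrams = "br", "ro", "ot", "th", "he", "er"


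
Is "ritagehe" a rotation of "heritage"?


Word: "heritage", Candidate: "ritagehe"
Method: check if candidate is substring of word+word
"heritageheritage" contains "ritagehe"? Yes
Is rotation = Yes


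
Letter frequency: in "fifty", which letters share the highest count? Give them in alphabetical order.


Word: "fifty"
Letter counts:
  'f': 2
  'i': 1
  't': 1
  'y': 1
Maximum count = 2
Most frequent = 'f' (2 times each)


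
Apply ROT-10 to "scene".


Word: "scene"
Shift: 10
Each letter → (letter + shift) mod 26:
  's' (18) + 10 = 2 → 'c'
  'c' (2) + 10 = 12 → 'm'
  'e' (4) + 10 = 14 → 'o'
  'n' (13) + 10 = 23 → 'x'
  'e' (4) + 10 = 14 → 'o'
Result = "cmoxo"


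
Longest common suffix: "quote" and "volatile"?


Word 1: "quote"
Word 2: "volatile"
Comparing from end:
  Pos -1: 'e' == 'e'
  Pos -2: 't' != 'l' (stop)
LCS = "e" (length 1)


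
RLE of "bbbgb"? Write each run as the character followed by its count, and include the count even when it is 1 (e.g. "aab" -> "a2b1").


String: "bbbgb"
Scanning for consecutive runs:
  'b' x 3
  'g' x 1
  'b' x 1
RLE = "b3g1b1"


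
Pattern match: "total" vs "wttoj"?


Pattern of "total": [0, 1, 0, 2, 3]
Pattern of "wttoj": [0, 1, 1, 2, 3]
Patterns do not match
Same pattern = No


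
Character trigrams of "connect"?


Word: "connect" (length 7)
Number of trigrams = 7 - 3 + 1 = 5
  Position 0: "con"
  Position 1: "onn"
  Position 2: "nne"
  Position 3: "nec"
  Position 4: "ect"
Trigrams = "con", "onn", "nne", "nec", "ect"


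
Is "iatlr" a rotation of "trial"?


Word: "trial", Candidate: "iatlr"
Method: check if candidate is substring of word+word
"trialtrial" contains "iatlr"? No
Is rotation = No


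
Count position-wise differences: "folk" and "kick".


Comparing character by character (same length = 4):
  Pos 0: 'f' vs 'k' !=
  Pos 1: 'o' vs 'i' !=
  Pos 2: 'l' vs 'c' !=
  Pos 3: 'k' vs 'k' =
Hamming distance = 3


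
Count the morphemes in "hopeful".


Word: "hopeful"
Morphemes: hope | -ful
Each morpheme carries meaning
= 2 morphemes


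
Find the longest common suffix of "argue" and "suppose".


Word 1: "argue"
Word 2: "suppose"
Comparing from end:
  Pos -1: 'e' == 'e'
  Pos -2: 'u' != 's' (stop)
LCS = "e" (length 1)


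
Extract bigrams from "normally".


Word: "normally" (length 8)
Number of bigrams = 8 - 2 + 1 = 7
  Position 0: "no"
  Position 1: "or"
  Position 2: "rm"
  Position 3: "ma"
  Position 4: "al"
  Position 5: "ll"
  Position 6: "ly"
Bigrams = "no", "or", "rm", "ma", "al", "ll", "ly"


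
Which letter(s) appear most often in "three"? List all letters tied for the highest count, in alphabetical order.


Word: "three"
Letter counts:
  'e': 2
  'h': 1
  'r': 1
  't': 1
Maximum count = 2
Most frequent = 'e' (2 times each)


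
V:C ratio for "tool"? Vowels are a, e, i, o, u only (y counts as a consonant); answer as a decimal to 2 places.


Word: "tool"
Vowels (a,e,i,o,u): 2
Consonants: 2
Ratio = 2/2
= 1.00


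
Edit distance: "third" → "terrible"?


Word 1: "third" (length 5)
Word 2: "terrible" (length 8)
One optimal edit sequence (insert/delete/substitute each cost 1):
  1. keep 't'
  2. insert 'e'  (+1)
  3. insert 'r'  (+1)
  4. substitute 'h' -> 'r'  (+1)
  5. keep 'i'
  6. insert 'b'  (+1)
  7. substitute 'r' -> 'l'  (+1)
  8. substitute 'd' -> 'e'  (+1)
Total edit operations: 6
Edit distance = 6


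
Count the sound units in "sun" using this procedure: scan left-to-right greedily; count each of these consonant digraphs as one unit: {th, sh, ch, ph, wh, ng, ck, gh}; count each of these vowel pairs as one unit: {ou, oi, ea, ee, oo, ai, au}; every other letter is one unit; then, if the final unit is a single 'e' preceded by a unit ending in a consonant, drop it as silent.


Word: "sun" (3 letters)
Left-to-right scan:
  1. 's' (letter)
  2. 'u' (letter)
  3. 'n' (letter)
Units from scan: 3
Sound units = 3 units


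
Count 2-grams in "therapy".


Word: "therapy" (length 7)
Number of 2-grams = length - 2 + 1 = 7 - 2 + 1
= 6


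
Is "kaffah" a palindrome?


Word: "kaffah"
Reversed: "haffak"
Forward == Backward? kaffah != haffak
Palindrome = No


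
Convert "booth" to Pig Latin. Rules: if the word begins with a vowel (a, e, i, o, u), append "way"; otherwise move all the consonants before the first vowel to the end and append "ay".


Word: "booth"
Starts with consonant(s) → move to end, add 'ay'
Consonant cluster: "b"
Pig Latin = "oothbay"


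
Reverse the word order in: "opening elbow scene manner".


Original: "opening elbow scene manner"
Words (1..n): opening | elbow | scene | manner
Reversed (n..1): manner | scene | elbow | opening
Result = "manner scene elbow opening"


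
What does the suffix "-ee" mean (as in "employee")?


Suffix: -ee
As in: employee -> employ + -ee
Meaning = one who receives


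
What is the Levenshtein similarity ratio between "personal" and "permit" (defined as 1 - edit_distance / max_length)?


Word 1: "personal" (length 8)
Word 2: "permit" (length 6)
One optimal edit sequence:
  1. keep 'p'
  2. keep 'e'
  3. keep 'r'
  4. delete 's'  (+1)
  5. delete 'o'  (+1)
  6. substitute 'n' -> 'm'  (+1)
  7. substitute 'a' -> 'i'  (+1)
  8. substitute 'l' -> 't'  (+1)
Edit distance = 5
Max length = max(8, 6) = 8
Similarity = 1 - 5/8
= 0.3750


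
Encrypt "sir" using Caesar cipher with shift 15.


Word: "sir"
Shift: 15
Each letter → (letter + shift) mod 26:
  's' (18) + 15 = 7 → 'h'
  'i' (8) + 15 = 23 → 'x'
  'r' (17) + 15 = 6 → 'g'
Result = "hxg"


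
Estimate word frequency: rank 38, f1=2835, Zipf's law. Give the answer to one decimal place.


Zipf's law: f(r) = f(1) / r
f(1) = 2835
f(38) = 2835 / 38
= 74.6 occurrences


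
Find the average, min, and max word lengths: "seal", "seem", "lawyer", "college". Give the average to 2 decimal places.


Lengths: "seal"=4, "seem"=4, "lawyer"=6, "college"=7
Sum = 21, Count = 4
Average = 21/4 = 5.25
= avg=5.25, min=4, max=7


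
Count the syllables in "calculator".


Word: "calculator"
Syllable breakdown: cal | cu | la | tor
Counting: 4 parts
= 4 syllables


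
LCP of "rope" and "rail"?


Word 1: "rope"
Word 2: "rail"
Comparing from start:
  Pos 0: 'r' == 'r'
  Pos 1: 'o' != 'a' (stop)
LCP = "r" (length 1)


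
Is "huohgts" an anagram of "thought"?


Word 1: "thought" → sorted: ghhottu
Word 2: "huohgts" → sorted: ghhostu
Same letters? ghhottu != ghhostu
Anagram = No


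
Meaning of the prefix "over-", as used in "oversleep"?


Prefix: over-
As in: oversleep -> over- + sleep
Meaning = excessive


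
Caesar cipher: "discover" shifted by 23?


Word: "discover"
Shift: 23
Each letter → (letter + shift) mod 26:
  'd' (3) + 23 = 0 → 'a'
  'i' (8) + 23 = 5 → 'f'
  's' (18) + 23 = 15 → 'p'
  'c' (2) + 23 = 25 → 'z'
  'o' (14) + 23 = 11 → 'l'
  'v' (21) + 23 = 18 → 's'
  'e' (4) + 23 = 1 → 'b'
  'r' (17) + 23 = 14 → 'o'
Result = "afpzlsbo"


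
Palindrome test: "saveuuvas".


Word: "saveuuvas"
Reversed: "savuuevas"
Forward == Backward? saveuuvas != savuuevas
Palindrome = No


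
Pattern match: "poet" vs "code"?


Pattern of "poet": [0, 1, 2, 3]
Pattern of "code": [0, 1, 2, 3]
Patterns match
Same pattern = Yes


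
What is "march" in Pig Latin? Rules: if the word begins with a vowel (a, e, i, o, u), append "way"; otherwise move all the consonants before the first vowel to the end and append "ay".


Word: "march"
Starts with consonant(s) → move to end, add 'ay'
Consonant cluster: "m"
Pig Latin = "archmay"


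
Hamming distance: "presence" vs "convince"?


Comparing character by character (same length = 8):
  Pos 0: 'p' vs 'c' !=
  Pos 1: 'r' vs 'o' !=
  Pos 2: 'e' vs 'n' !=
  Pos 3: 's' vs 'v' !=
  Pos 4: 'e' vs 'i' !=
  Pos 5: 'n' vs 'n' =
  Pos 6: 'c' vs 'c' =
  Pos 7: 'e' vs 'e' =
Hamming distance = 5


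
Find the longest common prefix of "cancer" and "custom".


Word 1: "cancer"
Word 2: "custom"
Comparing from start:
  Pos 0: 'c' == 'c'
  Pos 1: 'a' != 'u' (stop)
LCP = "c" (length 1)


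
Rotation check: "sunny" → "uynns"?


Word: "sunny", Candidate: "uynns"
Method: check if candidate is substring of word+word
"sunnysunny" contains "uynns"? No
Is rotation = No


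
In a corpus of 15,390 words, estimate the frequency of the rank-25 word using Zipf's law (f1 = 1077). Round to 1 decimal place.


Zipf's law: f(r) = f(1) / r
f(1) = 1077
f(25) = 1077 / 25
= 43.1 occurrences


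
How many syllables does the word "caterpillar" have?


Word: "caterpillar"
Syllable breakdown: cat · er · pil · lar
Counting: 4 parts
= 4 syllables


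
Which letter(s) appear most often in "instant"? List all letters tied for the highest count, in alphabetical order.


Word: "instant"
Letter counts:
  'a': 1
  'i': 1
  'n': 2
  's': 1
  't': 2
Maximum count = 2
Most frequent = 'n', 't' (2 times each)


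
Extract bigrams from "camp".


Word: "camp" (length 4)
Number of bigrams = 4 - 2 + 1 = 3
  Position 0: "ca"
  Position 1: "am"
  Position 2: "mp"
Bigrams = "ca", "am", "mp"


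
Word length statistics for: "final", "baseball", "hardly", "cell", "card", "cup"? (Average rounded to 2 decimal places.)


Lengths: "final"=5, "baseball"=8, "hardly"=6, "cell"=4, "card"=4, "cup"=3
Sum = 30, Count = 6
Average = 30/6 = 5.00
= avg=5.00, min=3, max=8


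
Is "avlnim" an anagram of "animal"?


Word 1: "animal" → sorted: aailmn
Word 2: "avlnim" → sorted: ailmnv
Same letters? aailmn != ailmnv
Anagram = No


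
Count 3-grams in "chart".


Word: "chart" (length 5)
Number of 3-grams = length - 3 + 1 = 5 - 3 + 1
= 3


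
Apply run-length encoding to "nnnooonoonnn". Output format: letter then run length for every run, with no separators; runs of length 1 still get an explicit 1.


String: "nnnooonoonnn"
Scanning for consecutive runs:
  'n' x 3
  'o' x 3
  'n' x 1
  'o' x 2
  'n' x 3
RLE = "n3o3n1o2n3"


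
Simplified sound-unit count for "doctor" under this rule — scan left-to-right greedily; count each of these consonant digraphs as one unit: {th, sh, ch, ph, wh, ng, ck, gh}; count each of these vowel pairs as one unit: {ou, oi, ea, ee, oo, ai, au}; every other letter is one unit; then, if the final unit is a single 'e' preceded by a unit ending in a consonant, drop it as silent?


Word: "doctor" (6 letters)
Left-to-right scan:
  (1) 'd' (letter)
  (2) 'o' (letter)
  (3) 'c' (letter)
  (4) 't' (letter)
  (5) 'o' (letter)
  (6) 'r' (letter)
Units from scan: 6
Sound units = 6 units


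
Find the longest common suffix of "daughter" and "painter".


Word 1: "daughter"
Word 2: "painter"
Comparing from end:
  Pos -1: 'r' == 'r'
  Pos -2: 'e' == 'e'
  Pos -3: 't' == 't'
  Pos -4: 'h' != 'n' (stop)
LCS = "ter" (length 3)


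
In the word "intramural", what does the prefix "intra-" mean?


Prefix: intra-
Example: intramural = intra- + mural
Meaning = within


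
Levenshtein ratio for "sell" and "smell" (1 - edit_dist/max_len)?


Word 1: "sell" (length 4)
Word 2: "smell" (length 5)
One optimal edit sequence:
  1. keep 's'
  2. insert 'm'  (+1)
  3. keep 'e'
  4. keep 'l'
  5. keep 'l'
Edit distance = 1
Max length = max(4, 5) = 5
Similarity = 1 - 1/5
= 0.8000


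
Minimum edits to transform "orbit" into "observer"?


Word 1: "orbit" (length 5)
Word 2: "observer" (length 8)
One optimal edit sequence (insert/delete/substitute each cost 1):
  1. keep 'o'
  2. insert 'b'  (+1)
  3. insert 's'  (+1)
  4. insert 'e'  (+1)
  5. keep 'r'
  6. substitute 'b' -> 'v'  (+1)
  7. substitute 'i' -> 'e'  (+1)
  8. substitute 't' -> 'r'  (+1)
Total edit operations: 6
Edit distance = 6


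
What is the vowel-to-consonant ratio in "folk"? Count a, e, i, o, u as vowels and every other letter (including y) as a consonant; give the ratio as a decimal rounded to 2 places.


Word: "folk"
Vowels (a,e,i,o,u): 1
Consonants: 3
Ratio = 1/3
= 0.33


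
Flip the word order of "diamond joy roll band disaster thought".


Original: "diamond joy roll band disaster thought"
Words (1..n): diamond | joy | roll | band | disaster | thought
Reversed (n..1): thought | disaster | band | roll | joy | diamond
Result = "thought disaster band roll joy diamond"


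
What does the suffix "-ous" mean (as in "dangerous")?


Suffix: -ous
As in: dangerous -> danger + -ous
Meaning = having quality of


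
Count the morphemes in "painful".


Word: "painful"
Morphemes: pain | -ful
Each morpheme carries meaning
= 2 morphemes


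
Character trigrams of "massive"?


Word: "massive" (length 7)
Number of trigrams = 7 - 3 + 1 = 5
  Position 0: "mas"
  Position 1: "ass"
  Position 2: "ssi"
  Position 3: "siv"
  Position 4: "ive"
Trigrams = "mas", "ass", "ssi", "siv", "ive"


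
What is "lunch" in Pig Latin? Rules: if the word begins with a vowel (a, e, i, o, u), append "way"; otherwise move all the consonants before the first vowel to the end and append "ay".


Word: "lunch"
Starts with consonant(s) → move to end, add 'ay'
Consonant cluster: "l"
Pig Latin = "unchlay"


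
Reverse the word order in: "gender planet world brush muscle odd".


Original: "gender planet world brush muscle odd"
Words (1..n): gender | planet | world | brush | muscle | odd
Reversed (n..1): odd | muscle | brush | world | planet | gender
Result = "odd muscle brush world planet gender"


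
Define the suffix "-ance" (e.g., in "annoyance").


Suffix: -ance
Example: annoyance (annoy + -ance)
Meaning = state of


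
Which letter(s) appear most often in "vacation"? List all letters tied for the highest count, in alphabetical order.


Word: "vacation"
Letter counts:
  'a': 2
  'c': 1
  'i': 1
  'n': 1
  'o': 1
  't': 1
  'v': 1
Maximum count = 2
Most frequent = 'a' (2 times each)


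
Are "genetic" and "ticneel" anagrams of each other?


Word 1: "genetic" → sorted: ceegint
Word 2: "ticneel" → sorted: ceeilnt
Same letters? ceegint != ceeilnt
Anagram = No


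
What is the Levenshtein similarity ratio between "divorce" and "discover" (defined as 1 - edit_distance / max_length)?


Word 1: "divorce" (length 7)
Word 2: "discover" (length 8)
One optimal edit sequence:
  1. keep 'd'
  2. keep 'i'
  3. insert 's'  (+1)
  4. substitute 'v' -> 'c'  (+1)
  5. keep 'o'
  6. substitute 'r' -> 'v'  (+1)
  7. substitute 'c' -> 'e'  (+1)
  8. substitute 'e' -> 'r'  (+1)
Edit distance = 5
Max length = max(7, 8) = 8
Similarity = 1 - 5/8
= 0.3750


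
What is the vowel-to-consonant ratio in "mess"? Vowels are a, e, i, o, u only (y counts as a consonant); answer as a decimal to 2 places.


Word: "mess"
Vowels (a,e,i,o,u): 1
Consonants: 3
Ratio = 1/3
= 0.33


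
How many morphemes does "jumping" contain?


Word: "jumping"
Morphemes: jump / -ing
Each morpheme carries meaning
= 2 morphemes


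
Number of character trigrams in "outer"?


Word: "outer" (length 5)
Number of 3-grams = length - 3 + 1 = 5 - 3 + 1
= 3


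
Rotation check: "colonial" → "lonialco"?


Word: "colonial", Candidate: "lonialco"
Method: check if candidate is substring of word+word
"colonialcolonial" contains "lonialco"? Yes
Is rotation = Yes


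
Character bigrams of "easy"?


Word: "easy" (length 4)
Number of bigrams = 4 - 2 + 1 = 3
  Position 0: "ea"
  Position 1: "as"
  Position 2: "sy"
Bigrams = "ea", "as", "sy"


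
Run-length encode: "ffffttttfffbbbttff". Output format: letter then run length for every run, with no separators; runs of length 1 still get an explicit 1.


String: "ffffttttfffbbbttff"
Scanning for consecutive runs:
  'f' x 4
  't' x 4
  'f' x 3
  'b' x 3
  't' x 2
  'f' x 2
RLE = "f4t4f3b3t2f2"


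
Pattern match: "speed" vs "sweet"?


Pattern of "speed": [0, 1, 2, 2, 3]
Pattern of "sweet": [0, 1, 2, 2, 3]
Patterns match
Same pattern = Yes


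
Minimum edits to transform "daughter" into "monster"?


Word 1: "daughter" (length 8)
Word 2: "monster" (length 7)
One optimal edit sequence (insert/delete/substitute each cost 1):
  1. delete 'd'  (+1)
  2. substitute 'a' -> 'm'  (+1)
  3. substitute 'u' -> 'o'  (+1)
  4. substitute 'g' -> 'n'  (+1)
  5. substitute 'h' -> 's'  (+1)
  6. keep 't'
  7. keep 'e'
  8. keep 'r'
Total edit operations: 5
Edit distance = 5


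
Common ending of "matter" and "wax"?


Word 1: "matter"
Word 2: "wax"
Comparing from end:
  Pos -1: 'r' != 'x' (stop)
LCS = "" (length 0)


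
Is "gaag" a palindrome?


Word: "gaag"
Reversed: "gaag"
Forward == Backward? gaag == gaag
Palindrome = Yes


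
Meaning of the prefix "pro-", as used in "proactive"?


Prefix: pro-
Example: proactive = pro- + active
Meaning = forward / in favor of


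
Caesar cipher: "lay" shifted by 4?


Word: "lay"
Shift: 4
Each letter → (letter + shift) mod 26:
  'l' (11) + 4 = 15 → 'p'
  'a' (0) + 4 = 4 → 'e'
  'y' (24) + 4 = 2 → 'c'
Result = "pec"


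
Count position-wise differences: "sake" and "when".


Comparing character by character (same length = 4):
  Pos 0: 's' vs 'w' !=
  Pos 1: 'a' vs 'h' !=
  Pos 2: 'k' vs 'e' !=
  Pos 3: 'e' vs 'n' !=
Hamming distance = 4


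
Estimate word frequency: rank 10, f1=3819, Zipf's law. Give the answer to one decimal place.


Zipf's law: f(r) = f(1) / r
f(1) = 3819
f(10) = 3819 / 10
= 381.9 occurrences


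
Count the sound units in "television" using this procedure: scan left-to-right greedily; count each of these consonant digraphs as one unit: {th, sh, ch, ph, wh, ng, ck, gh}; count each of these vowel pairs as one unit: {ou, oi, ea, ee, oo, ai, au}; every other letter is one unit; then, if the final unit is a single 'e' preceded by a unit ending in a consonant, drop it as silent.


Word: "television" (10 letters)
Left-to-right scan:
  (1) 't' (letter)
  (2) 'e' (letter)
  (3) 'l' (letter)
  (4) 'e' (letter)
  (5) 'v' (letter)
  (6) 'i' (letter)
  (7) 's' (letter)
  (8) 'i' (letter)
  (9) 'o' (letter)
  (10) 'n' (letter)
Units from scan: 10
Sound units = 10 units


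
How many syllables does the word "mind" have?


Word: "mind"
Syllable breakdown: mind
Counting: 1 part
= 1 syllable


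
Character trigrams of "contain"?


Word: "contain" (length 7)
Number of trigrams = 7 - 3 + 1 = 5
  Position 0: "con"
  Position 1: "ont"
  Position 2: "nta"
  Position 3: "tai"
  Position 4: "ain"
Trigrams = "con", "ont", "nta", "tai", "ain"


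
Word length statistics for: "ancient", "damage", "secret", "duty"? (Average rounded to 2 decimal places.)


Lengths: "ancient"=7, "damage"=6, "secret"=6, "duty"=4
Sum = 23, Count = 4
Average = 23/4 = 5.75
= avg=5.75, min=4, max=7


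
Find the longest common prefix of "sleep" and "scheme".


Word 1: "sleep"
Word 2: "scheme"
Comparing from start:
  Pos 0: 's' == 's'
  Pos 1: 'l' != 'c' (stop)
LCP = "s" (length 1)


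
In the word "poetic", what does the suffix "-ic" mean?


Suffix: -ic
Example: poetic (poet + -ic)
Meaning = relating to


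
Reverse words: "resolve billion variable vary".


Original: "resolve billion variable vary"
Words (1..n): resolve | billion | variable | vary
Reversed (n..1): vary | variable | billion | resolve
Result = "vary variable billion resolve"


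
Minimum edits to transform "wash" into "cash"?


Word 1: "wash" (length 4)
Word 2: "cash" (length 4)
One optimal edit sequence (insert/delete/substitute each cost 1):
  1. substitute 'w' -> 'c'  (+1)
  2. keep 'a'
  3. keep 's'
  4. keep 'h'
Total edit operations: 1
Edit distance = 1


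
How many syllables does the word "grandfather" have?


Word: "grandfather"
Syllable breakdown: grand / fa / ther
Counting: 3 parts
= 3 syllables


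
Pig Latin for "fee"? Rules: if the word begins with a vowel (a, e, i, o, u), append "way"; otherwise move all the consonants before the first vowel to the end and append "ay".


Word: "fee"
Starts with consonant(s) → move to end, add 'ay'
Consonant cluster: "f"
Pig Latin = "eefay"


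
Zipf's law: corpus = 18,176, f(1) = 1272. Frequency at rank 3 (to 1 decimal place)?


Zipf's law: f(r) = f(1) / r
f(1) = 1272
f(3) = 1272 / 3
= 424.0 occurrences


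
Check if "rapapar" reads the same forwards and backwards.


Word: "rapapar"
Reversed: "rapapar"
Forward == Backward? rapapar == rapapar
Palindrome = Yes


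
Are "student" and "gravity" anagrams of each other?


Word 1: "student" → sorted: densttu
Word 2: "gravity" → sorted: agirtvy
Same letters? densttu != agirtvy
Anagram = No


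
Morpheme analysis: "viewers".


Word: "viewers"
Morphemes: view + -er + -s
Each morpheme carries meaning
= 3 morphemes


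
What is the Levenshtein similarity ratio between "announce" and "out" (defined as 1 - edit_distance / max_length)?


Word 1: "announce" (length 8)
Word 2: "out" (length 3)
One optimal edit sequence:
  1. delete 'a'  (+1)
  2. delete 'n'  (+1)
  3. delete 'n'  (+1)
  4. keep 'o'
  5. keep 'u'
  6. delete 'n'  (+1)
  7. delete 'c'  (+1)
  8. substitute 'e' -> 't'  (+1)
Edit distance = 6
Max length = max(8, 3) = 8
Similarity = 1 - 6/8
= 0.2500


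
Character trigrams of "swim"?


Word: "swim" (length 4)
Number of trigrams = 4 - 3 + 1 = 2
  Position 0: "swi"
  Position 1: "wim"
Trigrams = "swi", "wim"


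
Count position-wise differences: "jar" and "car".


Comparing character by character (same length = 3):
  Pos 0: 'j' vs 'c' !=
  Pos 1: 'a' vs 'a' =
  Pos 2: 'r' vs 'r' =
Hamming distance = 1


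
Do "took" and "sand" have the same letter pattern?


Pattern of "took": [0, 1, 1, 2]
Pattern of "sand": [0, 1, 2, 3]
Patterns do not match
Same pattern = No


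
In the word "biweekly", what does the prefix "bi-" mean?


Prefix: bi-
As in: biweekly -> bi- + weekly
Meaning = two


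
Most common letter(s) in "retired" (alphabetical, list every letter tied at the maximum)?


Word: "retired"
Letter counts:
  'd': 1
  'e': 2
  'i': 1
  'r': 2
  't': 1
Maximum count = 2
Most frequent = 'e', 'r' (2 times each)


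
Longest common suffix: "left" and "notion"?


Word 1: "left"
Word 2: "notion"
Comparing from end:
  Pos -1: 't' != 'n' (stop)
LCS = "" (length 0)


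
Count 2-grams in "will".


Word: "will" (length 4)
Number of 2-grams = length - 2 + 1 = 4 - 2 + 1
= 3


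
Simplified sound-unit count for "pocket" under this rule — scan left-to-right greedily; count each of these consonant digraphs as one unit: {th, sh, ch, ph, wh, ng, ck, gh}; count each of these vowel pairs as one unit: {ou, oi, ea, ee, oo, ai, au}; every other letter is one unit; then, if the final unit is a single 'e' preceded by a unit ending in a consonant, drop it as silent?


Word: "pocket" (6 letters)
Left-to-right scan:
  [1] 'p' (letter)
  [2] 'o' (letter)
  [3] 'ck' (digraph)
  [4] 'e' (letter)
  [5] 't' (letter)
Units from scan: 5
Sound units = 5 units


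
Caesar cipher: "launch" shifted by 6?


Word: "launch"
Shift: 6
Each letter → (letter + shift) mod 26:
  'l' (11) + 6 = 17 → 'r'
  'a' (0) + 6 = 6 → 'g'
  'u' (20) + 6 = 0 → 'a'
  'n' (13) + 6 = 19 → 't'
  'c' (2) + 6 = 8 → 'i'
  'h' (7) + 6 = 13 → 'n'
Result = "rgatin"


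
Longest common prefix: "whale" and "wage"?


Word 1: "whale"
Word 2: "wage"
Comparing from start:
  Pos 0: 'w' == 'w'
  Pos 1: 'h' != 'a' (stop)
LCP = "w" (length 1)


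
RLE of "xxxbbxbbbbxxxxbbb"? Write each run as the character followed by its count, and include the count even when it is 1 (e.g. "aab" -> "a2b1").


String: "xxxbbxbbbbxxxxbbb"
Scanning for consecutive runs:
  'x' x 3
  'b' x 2
  'x' x 1
  'b' x 4
  'x' x 4
  'b' x 3
RLE = "x3b2x1b4x4b3"


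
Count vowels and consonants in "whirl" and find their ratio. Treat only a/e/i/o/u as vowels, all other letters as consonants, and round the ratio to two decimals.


Word: "whirl"
Vowels (a,e,i,o,u): 1
Consonants: 4
Ratio = 1/4
= 0.25


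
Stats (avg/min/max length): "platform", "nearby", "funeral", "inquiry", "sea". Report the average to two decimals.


Lengths: "platform"=8, "nearby"=6, "funeral"=7, "inquiry"=7, "sea"=3
Sum = 31, Count = 5
Average = 31/5 = 6.20
= avg=6.20, min=3, max=8


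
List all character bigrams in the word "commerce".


Word: "commerce" (length 8)
Number of bigrams = 8 - 2 + 1 = 7
  Position 0: "co"
  Position 1: "om"
  Position 2: "mm"
  Position 3: "me"
  Position 4: "er"
  Position 5: "rc"
  Position 6: "ce"
Bigrams = "co", "om", "mm", "me", "er", "rc", "ce"


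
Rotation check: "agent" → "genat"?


Word: "agent", Candidate: "genat"
Method: check if candidate is substring of word+word
"agentagent" contains "genat"? No
Is rotation = No


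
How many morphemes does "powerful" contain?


Word: "powerful"
Morphemes: power + -ful
Each morpheme carries meaning
= 2 morphemes


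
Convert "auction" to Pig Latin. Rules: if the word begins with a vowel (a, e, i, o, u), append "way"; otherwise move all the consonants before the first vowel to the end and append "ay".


Word: "auction"
Starts with vowel → add 'way'
Pig Latin = "auctionway"


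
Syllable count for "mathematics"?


Word: "mathematics"
Syllable breakdown: math | e | mat | ics
Counting: 4 parts
= 4 syllables


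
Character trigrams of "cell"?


Word: "cell" (length 4)
Number of trigrams = 4 - 3 + 1 = 2
  Position 0: "cel"
  Position 1: "ell"
Trigrams = "cel", "ell"


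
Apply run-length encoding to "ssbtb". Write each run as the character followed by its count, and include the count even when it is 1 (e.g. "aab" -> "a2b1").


String: "ssbtb"
Scanning for consecutive runs:
  's' x 2
  'b' x 1
  't' x 1
  'b' x 1
RLE = "s2b1t1b1"


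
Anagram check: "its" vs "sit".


Word 1: "its" → sorted: ist
Word 2: "sit" → sorted: ist
Same letters? ist == ist
Anagram = Yes


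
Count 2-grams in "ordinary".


Word: "ordinary" (length 8)
Number of 2-grams = length - 2 + 1 = 8 - 2 + 1
= 7


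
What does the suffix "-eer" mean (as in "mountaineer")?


Suffix: -eer
As in: mountaineer -> mountain + -eer
Meaning = one who is concerned with


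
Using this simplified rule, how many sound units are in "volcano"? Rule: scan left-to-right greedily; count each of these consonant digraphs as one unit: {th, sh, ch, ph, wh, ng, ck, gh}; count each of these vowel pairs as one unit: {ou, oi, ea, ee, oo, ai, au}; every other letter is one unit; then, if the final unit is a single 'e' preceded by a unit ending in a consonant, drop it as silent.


Word: "volcano" (7 letters)
Left-to-right scan:
  [1] 'v' (letter)
  [2] 'o' (letter)
  [3] 'l' (letter)
  [4] 'c' (letter)
  [5] 'a' (letter)
  [6] 'n' (letter)
  [7] 'o' (letter)
Units from scan: 7
Sound units = 7 units


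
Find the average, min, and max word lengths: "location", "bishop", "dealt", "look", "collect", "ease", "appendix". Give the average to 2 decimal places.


Lengths: "location"=8, "bishop"=6, "dealt"=5, "look"=4, "collect"=7, "ease"=4, "appendix"=8
Sum = 42, Count = 7
Average = 42/7 = 6.00
= avg=6.00, min=4, max=8


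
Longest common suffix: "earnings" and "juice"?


Word 1: "earnings"
Word 2: "juice"
Comparing from end:
  Pos -1: 's' != 'e' (stop)
LCS = "" (length 0)


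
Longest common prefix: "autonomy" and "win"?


Word 1: "autonomy"
Word 2: "win"
Comparing from start:
  Pos 0: 'a' != 'w' (stop)
LCP = "" (length 0)


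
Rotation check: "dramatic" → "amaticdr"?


Word: "dramatic", Candidate: "amaticdr"
Method: check if candidate is substring of word+word
"dramaticdramatic" contains "amaticdr"? Yes
Is rotation = Yes


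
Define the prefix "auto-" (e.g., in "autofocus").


Prefix: auto-
Example: autofocus = auto- + focus
Meaning = self


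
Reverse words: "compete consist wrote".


Original: "compete consist wrote"
Words (1..n): compete | consist | wrote
Reversed (n..1): wrote | consist | compete
Result = "wrote consist compete"


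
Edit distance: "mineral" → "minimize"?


Word 1: "mineral" (length 7)
Word 2: "minimize" (length 8)
One optimal edit sequence (insert/delete/substitute each cost 1):
  1. keep 'm'
  2. keep 'i'
  3. keep 'n'
  4. insert 'i'  (+1)
  5. substitute 'e' -> 'm'  (+1)
  6. substitute 'r' -> 'i'  (+1)
  7. substitute 'a' -> 'z'  (+1)
  8. substitute 'l' -> 'e'  (+1)
Total edit operations: 5
Edit distance = 5


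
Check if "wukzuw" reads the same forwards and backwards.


Word: "wukzuw"
Reversed: "wuzkuw"
Forward == Backward? wukzuw != wuzkuw
Palindrome = No


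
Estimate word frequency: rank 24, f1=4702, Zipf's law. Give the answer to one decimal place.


Zipf's law: f(r) = f(1) / r
f(1) = 4702
f(24) = 4702 / 24
= 195.9 occurrences


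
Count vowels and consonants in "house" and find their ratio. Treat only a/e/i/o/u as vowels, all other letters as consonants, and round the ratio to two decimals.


Word: "house"
Vowels (a,e,i,o,u): 3
Consonants: 2
Ratio = 3/2
= 1.50


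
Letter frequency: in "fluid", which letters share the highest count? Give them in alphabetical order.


Word: "fluid"
Letter counts:
  'd': 1
  'f': 1
  'i': 1
  'l': 1
  'u': 1
Maximum count = 1
Most frequent = 'd', 'f', 'i', 'l', 'u' (1 time each)


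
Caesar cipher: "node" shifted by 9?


Word: "node"
Shift: 9
Each letter → (letter + shift) mod 26:
  'n' (13) + 9 = 22 → 'w'
  'o' (14) + 9 = 23 → 'x'
  'd' (3) + 9 = 12 → 'm'
  'e' (4) + 9 = 13 → 'n'
Result = "wxmn"


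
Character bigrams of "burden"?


Word: "burden" (length 6)
Number of bigrams = 6 - 2 + 1 = 5
  Position 0: "bu"
  Position 1: "ur"
  Position 2: "rd"
  Position 3: "de"
  Position 4: "en"
Bigrams = "bu", "ur", "rd", "de", "en"


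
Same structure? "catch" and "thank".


Pattern of "catch": [0, 1, 2, 0, 3]
Pattern of "thank": [0, 1, 2, 3, 4]
Patterns do not match
Same pattern = No


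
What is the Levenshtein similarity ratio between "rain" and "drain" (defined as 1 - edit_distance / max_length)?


Word 1: "rain" (length 4)
Word 2: "drain" (length 5)
One optimal edit sequence:
  1. insert 'd'  (+1)
  2. keep 'r'
  3. keep 'a'
  4. keep 'i'
  5. keep 'n'
Edit distance = 1
Max length = max(4, 5) = 5
Similarity = 1 - 1/5
= 0.8000


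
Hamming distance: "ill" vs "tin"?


Comparing character by character (same length = 3):
  Pos 0: 'i' vs 't' !=
  Pos 1: 'l' vs 'i' !=
  Pos 2: 'l' vs 'n' !=
Hamming distance = 3


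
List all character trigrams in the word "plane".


Word: "plane" (length 5)
Number of trigrams = 5 - 3 + 1 = 3
  Position 0: "pla"
  Position 1: "lan"
  Position 2: "ane"
Trigrams = "pla", "lan", "ane"


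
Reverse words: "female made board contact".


Original: "female made board contact"
Words (1..n): female | made | board | contact
Reversed (n..1): contact | board | made | female
Result = "contact board made female"


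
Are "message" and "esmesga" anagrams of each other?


Word 1: "message" → sorted: aeegmss
Word 2: "esmesga" → sorted: aeegmss
Same letters? aeegmss == aeegmss
Anagram = Yes


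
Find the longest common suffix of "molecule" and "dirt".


Word 1: "molecule"
Word 2: "dirt"
Comparing from end:
  Pos -1: 'e' != 't' (stop)
LCS = "" (length 0)


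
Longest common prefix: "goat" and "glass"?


Word 1: "goat"
Word 2: "glass"
Comparing from start:
  Pos 0: 'g' == 'g'
  Pos 1: 'o' != 'l' (stop)
LCP = "g" (length 1)


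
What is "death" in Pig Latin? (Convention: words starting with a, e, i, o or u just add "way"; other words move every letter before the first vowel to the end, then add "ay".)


Word: "death"
Starts with consonant(s) → move to end, add 'ay'
Consonant cluster: "d"
Pig Latin = "eathday"


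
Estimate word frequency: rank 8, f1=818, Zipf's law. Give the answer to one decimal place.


Zipf's law: f(r) = f(1) / r
f(1) = 818
f(8) = 818 / 8
= 102.3 occurrences


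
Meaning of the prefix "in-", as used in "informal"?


Prefix: in-
Example: informal = in- + formal
Meaning = not / into


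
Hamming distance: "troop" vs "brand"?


Comparing character by character (same length = 5):
  Pos 0: 't' vs 'b' !=
  Pos 1: 'r' vs 'r' =
  Pos 2: 'o' vs 'a' !=
  Pos 3: 'o' vs 'n' !=
  Pos 4: 'p' vs 'd' !=
Hamming distance = 4


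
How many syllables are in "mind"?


Word: "mind"
Syllable breakdown: mind
Counting: 1 part
= 1 syllable


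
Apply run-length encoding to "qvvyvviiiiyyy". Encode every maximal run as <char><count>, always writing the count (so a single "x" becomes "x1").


String: "qvvyvviiiiyyy"
Scanning for consecutive runs:
  'q' x 1
  'v' x 2
  'y' x 1
  'v' x 2
  'i' x 4
  'y' x 3
RLE = "q1v2y1v2i4y3"


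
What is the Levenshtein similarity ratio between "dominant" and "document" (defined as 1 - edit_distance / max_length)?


Word 1: "dominant" (length 8)
Word 2: "document" (length 8)
One optimal edit sequence:
  1. keep 'd'
  2. keep 'o'
  3. substitute 'm' -> 'c'  (+1)
  4. substitute 'i' -> 'u'  (+1)
  5. substitute 'n' -> 'm'  (+1)
  6. substitute 'a' -> 'e'  (+1)
  7. keep 'n'
  8. keep 't'
Edit distance = 4
Max length = max(8, 8) = 8
Similarity = 1 - 4/8
= 0.5000


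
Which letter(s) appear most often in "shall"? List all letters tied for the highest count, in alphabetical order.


Word: "shall"
Letter counts:
  'a': 1
  'h': 1
  'l': 2
  's': 1
Maximum count = 2
Most frequent = 'l' (2 times each)


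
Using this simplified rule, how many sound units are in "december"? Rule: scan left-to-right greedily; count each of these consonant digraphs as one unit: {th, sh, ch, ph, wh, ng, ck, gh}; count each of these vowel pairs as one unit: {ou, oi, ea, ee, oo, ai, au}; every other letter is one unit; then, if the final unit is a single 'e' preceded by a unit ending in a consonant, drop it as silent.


Word: "december" (8 letters)
Left-to-right scan:
  1. 'd' (letter)
  2. 'e' (letter)
  3. 'c' (letter)
  4. 'e' (letter)
  5. 'm' (letter)
  6. 'b' (letter)
  7. 'e' (letter)
  8. 'r' (letter)
Units from scan: 8
Sound units = 8 units


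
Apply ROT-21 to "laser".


Word: "laser"
Shift: 21
Each letter → (letter + shift) mod 26:
  'l' (11) + 21 = 6 → 'g'
  'a' (0) + 21 = 21 → 'v'
  's' (18) + 21 = 13 → 'n'
  'e' (4) + 21 = 25 → 'z'
  'r' (17) + 21 = 12 → 'm'
Result = "gvnzm"


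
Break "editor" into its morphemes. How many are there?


Word: "editor"
Morphemes: edit | -or
Each morpheme carries meaning
= 2 morphemes


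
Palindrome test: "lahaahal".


Word: "lahaahal"
Reversed: "lahaahal"
Forward == Backward? lahaahal == lahaahal
Palindrome = Yes


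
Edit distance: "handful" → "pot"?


Word 1: "handful" (length 7)
Word 2: "pot" (length 3)
One optimal edit sequence (insert/delete/substitute each cost 1):
  1. delete 'h'  (+1)
  2. delete 'a'  (+1)
  3. delete 'n'  (+1)
  4. delete 'd'  (+1)
  5. substitute 'f' -> 'p'  (+1)
  6. substitute 'u' -> 'o'  (+1)
  7. substitute 'l' -> 't'  (+1)
Total edit operations: 7
Edit distance = 7


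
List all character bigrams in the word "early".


Word: "early" (length 5)
Number of bigrams = 5 - 2 + 1 = 4
  Position 0: "ea"
  Position 1: "ar"
  Position 2: "rl"
  Position 3: "ly"
Bigrams = "ea", "ar", "rl", "ly"


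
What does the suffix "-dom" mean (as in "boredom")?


Suffix: -dom
As in: boredom -> bore + -dom
Meaning = state / realm


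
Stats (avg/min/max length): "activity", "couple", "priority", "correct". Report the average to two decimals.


Lengths: "activity"=8, "couple"=6, "priority"=8, "correct"=7
Sum = 29, Count = 4
Average = 29/4 = 7.25
= avg=7.25, min=6, max=8


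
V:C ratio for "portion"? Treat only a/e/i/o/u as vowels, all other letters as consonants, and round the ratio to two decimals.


Word: "portion"
Vowels (a,e,i,o,u): 3
Consonants: 4
Ratio = 3/4
= 0.75


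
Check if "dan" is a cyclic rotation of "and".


Word: "and", Candidate: "dan"
Method: check if candidate is substring of word+word
"andand" contains "dan"? Yes
Is rotation = Yes


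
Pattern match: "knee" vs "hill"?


Pattern of "knee": [0, 1, 2, 2]
Pattern of "hill": [0, 1, 2, 2]
Patterns match
Same pattern = Yes


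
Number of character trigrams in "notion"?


Word: "notion" (length 6)
Number of 3-grams = length - 3 + 1 = 6 - 3 + 1
= 4


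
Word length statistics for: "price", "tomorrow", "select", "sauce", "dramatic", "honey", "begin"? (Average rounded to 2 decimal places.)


Lengths: "price"=5, "tomorrow"=8, "select"=6, "sauce"=5, "dramatic"=8, "honey"=5, "begin"=5
Sum = 42, Count = 7
Average = 42/7 = 6.00
= avg=6.00, min=5, max=8


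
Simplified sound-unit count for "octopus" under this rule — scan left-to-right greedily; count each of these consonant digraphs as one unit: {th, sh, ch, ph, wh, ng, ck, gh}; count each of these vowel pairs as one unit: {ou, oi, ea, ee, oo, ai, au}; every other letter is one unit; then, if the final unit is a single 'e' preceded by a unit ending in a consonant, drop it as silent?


Word: "octopus" (7 letters)
Left-to-right scan:
  (1) 'o' (letter)
  (2) 'c' (letter)
  (3) 't' (letter)
  (4) 'o' (letter)
  (5) 'p' (letter)
  (6) 'u' (letter)
  (7) 's' (letter)
Units from scan: 7
Sound units = 7 units


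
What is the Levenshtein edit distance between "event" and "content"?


Word 1: "event" (length 5)
Word 2: "content" (length 7)
One optimal edit sequence (insert/delete/substitute each cost 1):
  1. insert 'c'  (+1)
  2. insert 'o'  (+1)
  3. substitute 'e' -> 'n'  (+1)
  4. substitute 'v' -> 't'  (+1)
  5. keep 'e'
  6. keep 'n'
  7. keep 't'
Total edit operations: 4
Edit distance = 4


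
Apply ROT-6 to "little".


Word: "little"
Shift: 6
Each letter → (letter + shift) mod 26:
  'l' (11) + 6 = 17 → 'r'
  'i' (8) + 6 = 14 → 'o'
  't' (19) + 6 = 25 → 'z'
  't' (19) + 6 = 25 → 'z'
  'l' (11) + 6 = 17 → 'r'
  'e' (4) + 6 = 10 → 'k'
Result = "rozzrk"


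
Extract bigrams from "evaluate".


Word: "evaluate" (length 8)
Number of bigrams = 8 - 2 + 1 = 7
  Position 0: "ev"
  Position 1: "va"
  Position 2: "al"
  Position 3: "lu"
  Position 4: "ua"
  Position 5: "at"
  Position 6: "te"
Bigrams = "ev", "va", "al", "lu", "ua", "at", "te"


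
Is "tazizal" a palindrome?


Word: "tazizal"
Reversed: "lazizat"
Forward == Backward? tazizal != lazizat
Palindrome = No


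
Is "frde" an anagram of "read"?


Word 1: "read" → sorted: ader
Word 2: "frde" → sorted: defr
Same letters? ader != defr
Anagram = No
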